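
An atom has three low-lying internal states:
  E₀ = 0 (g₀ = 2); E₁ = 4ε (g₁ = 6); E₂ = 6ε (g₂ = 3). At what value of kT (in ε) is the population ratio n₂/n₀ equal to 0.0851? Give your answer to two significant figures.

n₂/n₀ = (g₂/g₀) exp[−(E₂−E₀)/kT] = 0.0851.
⇒ (E₂−E₀)/kT = ln((3/2)/0.0851) = ln(17.63) = 2.870.
kT = 6ε / 2.870 = 2.1 ε.

2.1 ε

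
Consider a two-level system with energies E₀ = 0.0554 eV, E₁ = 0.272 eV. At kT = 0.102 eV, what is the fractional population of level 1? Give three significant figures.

0.107

Eᵢ/kT = 0.54314, 2.6667.
Z = Σ e^(−Eᵢ/kT) = e^(−0.54314) + e^(−2.6667) = 0.58092 + 0.069481 = 0.65040.
P₁ = e^(−E₁/kT) / Z = 0.069481/0.65040 = 0.107.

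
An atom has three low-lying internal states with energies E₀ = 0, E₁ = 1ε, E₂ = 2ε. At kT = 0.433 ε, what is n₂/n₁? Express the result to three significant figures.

0.0993

n₂/n₁ = exp[−(E₂−E₁)/kT] = exp(−(1ε)/(0.433ε)) = exp(-2.3095) = 0.0993.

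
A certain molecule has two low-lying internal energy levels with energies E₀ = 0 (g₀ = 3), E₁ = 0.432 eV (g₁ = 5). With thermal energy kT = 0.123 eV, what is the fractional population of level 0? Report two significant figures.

Eᵢ/kT = 0, 3.512.
Z = Σ gᵢe^(−Eᵢ/kT) = 3·e^(−0) + 5·e^(−3.512) = 3.000 + 0.1492 = 3.149.
P₀ = g₀ e^(−E₀/kT) / Z = 3.000/3.149 = 0.95.

0.95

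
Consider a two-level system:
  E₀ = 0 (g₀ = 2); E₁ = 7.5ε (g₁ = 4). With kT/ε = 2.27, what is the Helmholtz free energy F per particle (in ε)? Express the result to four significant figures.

Eᵢ/kT = 0, 3.30396.
Z = Σ gᵢe^(−Eᵢ/kT) = 2·e^(−0) + 4·e^(−3.30396) = 2.00000 + 0.146950 = 2.14695.
F = −kT ln Z = −2.27 × ln(2.14695) = −2.27 × 0.764048 = -1.734 ε.

-1.734 ε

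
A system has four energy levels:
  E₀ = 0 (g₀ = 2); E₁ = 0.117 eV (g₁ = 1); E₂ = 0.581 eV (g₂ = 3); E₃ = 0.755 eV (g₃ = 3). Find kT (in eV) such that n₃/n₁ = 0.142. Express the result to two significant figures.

0.21 eV

n₃/n₁ = (g₃/g₁) exp[−(E₃−E₁)/kT] = 0.142.
⇒ (E₃−E₁)/kT = ln((3/1)/0.142) = ln(21.13) = 3.051.
kT = 0.638 eV / 3.051 = 0.21 eV.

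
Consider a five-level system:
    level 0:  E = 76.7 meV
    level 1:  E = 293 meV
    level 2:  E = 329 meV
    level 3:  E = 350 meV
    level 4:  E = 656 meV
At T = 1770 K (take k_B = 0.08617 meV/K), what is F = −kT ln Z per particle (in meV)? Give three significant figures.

k_BT = 0.08617 × 1770 K = 152.52 meV.
Eᵢ/kT = 0.50288, 1.9211, 2.1571, 2.2948, 4.3011.
Z = Σ e^(−Eᵢ/kT) = e^(−0.50288) + e^(−1.9211) + e^(−2.1571) + e^(−2.2948) + e^(−4.3011) = 0.60479 + 0.14645 + 0.11566 + 0.10078 + 0.013554 = 0.98123.
F = −kT ln Z = −152.52 × ln(0.98123) = −152.52 × -0.018948 = 2.89 meV.

2.89 meV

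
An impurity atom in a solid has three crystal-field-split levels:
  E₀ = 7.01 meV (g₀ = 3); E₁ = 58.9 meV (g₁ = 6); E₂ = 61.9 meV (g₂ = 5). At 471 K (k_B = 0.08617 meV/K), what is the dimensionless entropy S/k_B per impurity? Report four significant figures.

2.437

k_BT = 0.08617 × 471 K = 40.5861 meV.
Eᵢ/kT = 0.172719, 1.45124, 1.52515.
Z = Σ gᵢe^(−Eᵢ/kT) = 3·e^(−0.172719) + 6·e^(−1.45124) + 5·e^(−1.52515) = 2.52412 + 1.40568 + 1.08794 = 5.01774.
⟨E⟩ = Σ EᵢPᵢ = 33.4478 meV.
S/k_B = ln Z + ⟨E⟩/kT = ln(5.01774) + 33.4478/40.5861 = 1.61298 + 0.824120 = 2.437.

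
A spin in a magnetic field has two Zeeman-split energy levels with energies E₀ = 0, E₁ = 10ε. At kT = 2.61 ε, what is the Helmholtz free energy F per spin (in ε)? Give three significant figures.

-0.0560 ε

Eᵢ/kT = 0, 3.8314.
Z = Σ e^(−Eᵢ/kT) = e^(−0) + e^(−3.8314) = 1.0000 + 0.021679 = 1.0217.
F = −kT ln Z = −2.61 × ln(1.0217) = −2.61 × 0.021468 = -0.0560 ε.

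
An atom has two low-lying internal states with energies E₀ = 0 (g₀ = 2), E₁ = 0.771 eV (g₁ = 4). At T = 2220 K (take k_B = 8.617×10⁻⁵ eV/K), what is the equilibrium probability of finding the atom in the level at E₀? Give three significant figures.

k_BT = 8.617×10⁻⁵ × 2220 K = 0.19130 eV.
Eᵢ/kT = 0, 4.0303.
Z = Σ gᵢe^(−Eᵢ/kT) = 2·e^(−0) + 4·e^(−4.0303) = 2.0000 + 0.071076 = 2.0711.
P₀ = g₀ e^(−E₀/kT) / Z = 2.0000/2.0711 = 0.966.

0.966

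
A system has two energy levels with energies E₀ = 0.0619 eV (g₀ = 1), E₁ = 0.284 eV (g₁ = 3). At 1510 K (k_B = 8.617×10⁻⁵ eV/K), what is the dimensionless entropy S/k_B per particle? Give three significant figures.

k_BT = 8.617×10⁻⁵ × 1510 K = 0.13012 eV.
Eᵢ/kT = 0.47571, 2.1826.
Z = Σ gᵢe^(−Eᵢ/kT) = 1·e^(−0.47571) + 3·e^(−2.1826) = 0.62144 + 0.33824 = 0.95968.
⟨E⟩ = Σ EᵢPᵢ = 0.14018 eV.
S/k_B = ln Z + ⟨E⟩/kT = ln(0.95968) + 0.14018/0.13012 = -0.041155 + 1.0773 = 1.04.

1.04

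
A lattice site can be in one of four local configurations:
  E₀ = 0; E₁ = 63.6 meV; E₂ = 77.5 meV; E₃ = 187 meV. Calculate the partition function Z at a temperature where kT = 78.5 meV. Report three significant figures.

Eᵢ/kT = 0, 0.81019, 0.98726, 2.3822.
Z = Σ e^(−Eᵢ/kT) = e^(−0) + e^(−0.81019) + e^(−0.98726) + e^(−2.3822) = 1.0000 + 0.44477 + 0.37260 + 0.092347 = 1.9097.

Z = 1.91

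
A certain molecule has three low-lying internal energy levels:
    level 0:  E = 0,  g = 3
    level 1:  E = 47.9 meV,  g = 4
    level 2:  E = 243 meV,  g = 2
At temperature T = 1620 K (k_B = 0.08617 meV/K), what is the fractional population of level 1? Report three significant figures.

0.459

k_BT = 0.08617 × 1620 K = 139.60 meV.
Eᵢ/kT = 0, 0.34312, 1.7407.
Z = Σ gᵢe^(−Eᵢ/kT) = 3·e^(−0) + 4·e^(−0.34312) + 2·e^(−1.7407) = 3.0000 + 2.8382 + 0.35080 = 6.1890.
P₁ = g₁ e^(−E₁/kT) / Z = 2.8382/6.1890 = 0.459.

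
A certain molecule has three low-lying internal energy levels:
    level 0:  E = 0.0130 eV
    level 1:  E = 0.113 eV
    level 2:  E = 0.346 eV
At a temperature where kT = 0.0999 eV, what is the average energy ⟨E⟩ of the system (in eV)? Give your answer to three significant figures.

0.0477 eV

Eᵢ/kT = 0.13013, 1.1311, 3.4635.
Z = Σ e^(−Eᵢ/kT) = e^(−0.13013) + e^(−1.1311) + e^(−3.4635) = 0.87798 + 0.32268 + 0.031320 = 1.2320.
⟨E⟩ = Σ Eᵢ e^(−Eᵢ/kT) / Z = (0.0130·0.87798 + 0.113·0.32268 + 0.346·0.031320) / 1.2320 = 0.0477 eV.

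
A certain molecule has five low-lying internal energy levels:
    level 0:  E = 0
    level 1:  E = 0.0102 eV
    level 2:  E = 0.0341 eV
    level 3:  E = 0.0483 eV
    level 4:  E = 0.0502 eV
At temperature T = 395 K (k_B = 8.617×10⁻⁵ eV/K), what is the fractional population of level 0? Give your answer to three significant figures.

k_BT = 8.617×10⁻⁵ × 395 K = 0.034037 eV.
Eᵢ/kT = 0, 0.29967, 1.0019, 1.4190, 1.4749.
Z = Σ e^(−Eᵢ/kT) = e^(−0) + e^(−0.29967) + e^(−1.0019) + e^(−1.4190) + e^(−1.4749) = 1.0000 + 0.74106 + 0.36718 + 0.24196 + 0.22880 = 2.5790.
P₀ = e^(−E₀/kT) / Z = 1.0000/2.5790 = 0.388.

0.388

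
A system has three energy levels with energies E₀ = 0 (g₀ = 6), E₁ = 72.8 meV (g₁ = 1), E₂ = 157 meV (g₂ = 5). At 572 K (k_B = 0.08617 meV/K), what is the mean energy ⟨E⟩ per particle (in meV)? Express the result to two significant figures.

k_BT = 0.08617 × 572 K = 49.29 meV.
Eᵢ/kT = 0, 1.477, 3.185.
Z = Σ gᵢe^(−Eᵢ/kT) = 6·e^(−0) + 1·e^(−1.477) + 5·e^(−3.185) = 6.000 + 0.2283 + 0.2069 = 6.435.
⟨E⟩ = Σ Eᵢ gᵢe^(−Eᵢ/kT) / Z = (0·6.000 + 72.8·0.2283 + 157·0.2069) / 6.435 = 7.6 meV.

7.6 meV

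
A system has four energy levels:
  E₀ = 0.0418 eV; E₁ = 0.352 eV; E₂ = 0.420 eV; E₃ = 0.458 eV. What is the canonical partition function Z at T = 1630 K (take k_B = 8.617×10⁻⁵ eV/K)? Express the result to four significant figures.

Z = 0.9128

k_BT = 8.617×10⁻⁵ × 1630 K = 0.140457 eV.
Eᵢ/kT = 0.297600, 2.50611, 2.99024, 3.26078.
Z = Σ e^(−Eᵢ/kT) = e^(−0.297600) + e^(−2.50611) + e^(−2.99024) + e^(−3.26078) = 0.742598 + 0.0815850 + 0.0502754 + 0.0383585 = 0.912817.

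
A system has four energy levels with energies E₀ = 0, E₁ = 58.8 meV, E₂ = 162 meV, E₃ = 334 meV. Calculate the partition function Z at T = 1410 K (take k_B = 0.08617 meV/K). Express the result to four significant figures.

k_BT = 0.08617 × 1410 K = 121.500 meV.
Eᵢ/kT = 0, 0.483951, 1.33333, 2.74897.
Z = Σ e^(−Eᵢ/kT) = e^(−0) + e^(−0.483951) + e^(−1.33333) + e^(−2.74897) = 1.00000 + 0.616343 + 0.263598 + 0.0639937 = 1.94393.

Z = 1.944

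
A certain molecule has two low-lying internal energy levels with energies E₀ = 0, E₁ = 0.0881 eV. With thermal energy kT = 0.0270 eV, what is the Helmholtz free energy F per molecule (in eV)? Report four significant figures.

-0.001014 eV

Eᵢ/kT = 0, 3.26296.
Z = Σ e^(−Eᵢ/kT) = e^(−0) + e^(−3.26296) = 1.00000 + 0.0382749 = 1.03827.
F = −kT ln Z = −0.0270 × ln(1.03827) = −0.0270 × 0.0375559 = -0.001014 eV.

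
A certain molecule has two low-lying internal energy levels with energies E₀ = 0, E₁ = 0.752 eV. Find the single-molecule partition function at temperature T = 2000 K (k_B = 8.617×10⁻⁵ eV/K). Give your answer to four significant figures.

Z = 1.013

k_BT = 8.617×10⁻⁵ × 2000 K = 0.172340 eV.
Eᵢ/kT = 0, 4.36347.
Z = Σ e^(−Eᵢ/kT) = e^(−0) + e^(−4.36347) = 1.00000 + 0.0127341 = 1.01273.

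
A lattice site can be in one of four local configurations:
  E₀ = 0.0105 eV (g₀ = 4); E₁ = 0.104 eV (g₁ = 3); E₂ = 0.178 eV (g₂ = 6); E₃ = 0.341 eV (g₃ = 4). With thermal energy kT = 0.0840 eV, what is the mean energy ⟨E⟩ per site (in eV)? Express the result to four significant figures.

0.05383 eV

Eᵢ/kT = 0.125000, 1.23810, 2.11905, 4.05952.
Z = Σ gᵢe^(−Eᵢ/kT) = 4·e^(−0.125000) + 3·e^(−1.23810) + 6·e^(−2.11905) + 4·e^(−4.05952) = 3.52999 + 0.869804 + 0.720874 + 0.0690292 = 5.18970.
⟨E⟩ = Σ Eᵢ gᵢe^(−Eᵢ/kT) / Z = (0.0105·3.52999 + 0.104·0.869804 + 0.178·0.720874 + 0.341·0.0690292) / 5.18970 = 0.05383 eV.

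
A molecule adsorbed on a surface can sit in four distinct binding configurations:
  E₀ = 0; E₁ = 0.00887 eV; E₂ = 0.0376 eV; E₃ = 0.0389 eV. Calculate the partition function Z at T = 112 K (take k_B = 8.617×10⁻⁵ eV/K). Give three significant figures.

Z = 1.44

k_BT = 8.617×10⁻⁵ × 112 K = 0.0096510 eV.
Eᵢ/kT = 0, 0.91908, 3.8960, 4.0307.
Z = Σ e^(−Eᵢ/kT) = e^(−0) + e^(−0.91908) + e^(−3.8960) + e^(−4.0307) = 1.0000 + 0.39889 + 0.020323 + 0.017762 = 1.4370.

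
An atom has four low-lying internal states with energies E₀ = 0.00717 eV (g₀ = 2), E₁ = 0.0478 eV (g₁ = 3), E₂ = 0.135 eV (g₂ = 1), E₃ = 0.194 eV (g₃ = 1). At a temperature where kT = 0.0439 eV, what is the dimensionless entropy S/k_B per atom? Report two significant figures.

1.6

Eᵢ/kT = 0.1633, 1.089, 3.075, 4.419.
Z = Σ gᵢe^(−Eᵢ/kT) = 2·e^(−0.1633) + 3·e^(−1.089) + 1·e^(−3.075) + 1·e^(−4.419) = 1.699 + 1.010 + 0.04619 + 0.01205 = 2.767.
⟨E⟩ = Σ EᵢPᵢ = 0.02495 eV.
S/k_B = ln Z + ⟨E⟩/kT = ln(2.767) + 0.02495/0.0439 = 1.018 + 0.5683 = 1.6.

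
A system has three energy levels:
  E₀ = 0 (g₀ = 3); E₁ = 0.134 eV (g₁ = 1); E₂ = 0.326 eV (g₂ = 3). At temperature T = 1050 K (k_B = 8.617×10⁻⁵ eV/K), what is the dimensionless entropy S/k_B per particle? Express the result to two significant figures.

1.4

k_BT = 8.617×10⁻⁵ × 1050 K = 0.09048 eV.
Eᵢ/kT = 0, 1.481, 3.603.
Z = Σ gᵢe^(−Eᵢ/kT) = 3·e^(−0) + 1·e^(−1.481) + 3·e^(−3.603) = 3.000 + 0.2274 + 0.08173 = 3.309.
⟨E⟩ = Σ EᵢPᵢ = 0.01726 eV.
S/k_B = ln Z + ⟨E⟩/kT = ln(3.309) + 0.01726/0.09048 = 1.197 + 0.1908 = 1.4.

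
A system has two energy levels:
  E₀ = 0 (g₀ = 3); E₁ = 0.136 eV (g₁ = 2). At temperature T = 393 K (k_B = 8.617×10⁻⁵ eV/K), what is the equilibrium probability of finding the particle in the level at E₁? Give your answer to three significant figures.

0.0119

k_BT = 8.617×10⁻⁵ × 393 K = 0.033865 eV.
Eᵢ/kT = 0, 4.0159.
Z = Σ gᵢe^(−Eᵢ/kT) = 3·e^(−0) + 2·e^(−4.0159) = 3.0000 + 0.036053 = 3.0361.
P₁ = g₁ e^(−E₁/kT) / Z = 0.036053/3.0361 = 0.0119.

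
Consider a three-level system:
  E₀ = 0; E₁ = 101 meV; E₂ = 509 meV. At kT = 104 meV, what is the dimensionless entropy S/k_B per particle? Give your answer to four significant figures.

0.6183

Eᵢ/kT = 0, 0.971154, 4.89423.
Z = Σ e^(−Eᵢ/kT) = e^(−0) + e^(−0.971154) + e^(−4.89423) = 1.00000 + 0.378646 + 0.00748967 = 1.38614.
⟨E⟩ = Σ EᵢPᵢ = 30.3400 meV.
S/k_B = ln Z + ⟨E⟩/kT = ln(1.38614) + 30.3400/104 = 0.326523 + 0.291731 = 0.6183.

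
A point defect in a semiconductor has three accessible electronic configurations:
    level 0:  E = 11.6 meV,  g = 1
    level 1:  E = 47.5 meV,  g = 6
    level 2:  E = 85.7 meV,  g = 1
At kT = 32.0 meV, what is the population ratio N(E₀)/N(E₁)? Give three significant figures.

0.512

n₀/n₁ = (g₀/g₁) exp[−(E₀−E₁)/kT] = (1/6) × exp(−(-35.9 meV)/(32.0 meV)) = (1/6) × exp(1.1219) = 0.512.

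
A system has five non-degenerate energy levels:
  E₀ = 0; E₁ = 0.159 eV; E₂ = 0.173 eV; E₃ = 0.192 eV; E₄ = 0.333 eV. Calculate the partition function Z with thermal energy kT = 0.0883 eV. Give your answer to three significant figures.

Z = 1.44

Eᵢ/kT = 0, 1.8007, 1.9592, 2.1744, 3.7712.
Z = Σ e^(−Eᵢ/kT) = e^(−0) + e^(−1.8007) + e^(−1.9592) + e^(−2.1744) + e^(−3.7712) = 1.0000 + 0.16518 + 0.14097 + 0.11368 + 0.023024 = 1.4429.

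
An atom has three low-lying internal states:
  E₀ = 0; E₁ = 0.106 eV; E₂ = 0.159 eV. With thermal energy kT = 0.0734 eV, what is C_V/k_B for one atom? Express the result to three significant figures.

0.572

Eᵢ/kT = 0, 1.4441, 2.1662.
Z = Σ e^(−Eᵢ/kT) = e^(−0) + e^(−1.4441) + e^(−2.1662) = 1.0000 + 0.23596 + 0.11461 = 1.3506.
⟨E⟩ = 0.032012 eV, ⟨E²⟩ = 0.0041083 eV².
C_V/k_B = (⟨E²⟩ − ⟨E⟩²)/(kT)² = (0.0041083 − 0.0010248)/0.0053876 = 0.572.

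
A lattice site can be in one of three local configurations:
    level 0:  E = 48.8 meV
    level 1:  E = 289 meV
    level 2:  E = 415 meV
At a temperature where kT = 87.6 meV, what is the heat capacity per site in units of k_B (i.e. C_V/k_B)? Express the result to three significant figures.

0.647

Eᵢ/kT = 0.55708, 3.2991, 4.7374.
Z = Σ e^(−Eᵢ/kT) = e^(−0.55708) + e^(−3.2991) + e^(−4.7374) = 0.57288 + 0.036916 + 0.0087614 = 0.61856.
⟨E⟩ = 68.322 meV, ⟨E²⟩ = 9629.6 meV².
C_V/k_B = (⟨E²⟩ − ⟨E⟩²)/(kT)² = (9629.6 − 4667.9)/7673.8 = 0.647.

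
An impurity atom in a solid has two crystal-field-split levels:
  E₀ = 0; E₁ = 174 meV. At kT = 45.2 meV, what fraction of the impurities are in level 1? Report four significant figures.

Eᵢ/kT = 0, 3.84956.
Z = Σ e^(−Eᵢ/kT) = e^(−0) + e^(−3.84956) = 1.00000 + 0.0212891 = 1.02129.
P₁ = e^(−E₁/kT) / Z = 0.0212891/1.02129 = 0.02085.

0.02085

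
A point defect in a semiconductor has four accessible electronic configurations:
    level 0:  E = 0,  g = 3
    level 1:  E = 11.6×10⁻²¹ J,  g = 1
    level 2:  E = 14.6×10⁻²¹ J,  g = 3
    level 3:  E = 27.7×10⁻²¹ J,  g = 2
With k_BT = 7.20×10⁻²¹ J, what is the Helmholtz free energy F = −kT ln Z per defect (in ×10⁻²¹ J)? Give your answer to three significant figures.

Eᵢ/kT = 0, 1.6111, 2.0278, 3.8472.
Z = Σ gᵢe^(−Eᵢ/kT) = 3·e^(−0) + 1·e^(−1.6111) + 3·e^(−2.0278) + 2·e^(−3.8472) = 3.0000 + 0.19967 + 0.39487 + 0.042679 = 3.6372.
F = −kT ln Z = −7.20 × ln(3.6372) = −7.20 × 1.2912 = -9.30 ×10⁻²¹ J.

-9.30 ×10⁻²¹ J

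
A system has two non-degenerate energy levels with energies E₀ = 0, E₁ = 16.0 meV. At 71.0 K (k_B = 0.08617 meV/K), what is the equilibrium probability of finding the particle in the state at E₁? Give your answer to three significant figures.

0.0682

k_BT = 0.08617 × 71.0 K = 6.1181 meV.
Eᵢ/kT = 0, 2.6152.
Z = Σ e^(−Eᵢ/kT) = e^(−0) + e^(−2.6152) = 1.0000 + 0.073153 = 1.0732.
P₁ = e^(−E₁/kT) / Z = 0.073153/1.0732 = 0.0682.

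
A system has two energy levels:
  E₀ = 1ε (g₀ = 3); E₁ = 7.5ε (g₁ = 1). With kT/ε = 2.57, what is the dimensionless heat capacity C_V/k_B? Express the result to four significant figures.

Eᵢ/kT = 0.389105, 2.91829.
Z = Σ gᵢe^(−Eᵢ/kT) = 3·e^(−0.389105) + 1·e^(−2.91829) = 2.03299 + 0.0540260 = 2.08702.
⟨E⟩ = 1.16826 ε, ⟨E²⟩ = 2.43024 ε².
C_V/k_B = (⟨E²⟩ − ⟨E⟩²)/(kT)² = (2.43024 − 1.36483)/6.60490 = 0.1613.

0.1613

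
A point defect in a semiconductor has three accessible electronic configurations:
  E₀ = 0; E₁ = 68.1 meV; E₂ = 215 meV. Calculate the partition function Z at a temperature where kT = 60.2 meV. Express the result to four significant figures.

Z = 1.351

Eᵢ/kT = 0, 1.13123, 3.57143.
Z = Σ e^(−Eᵢ/kT) = e^(−0) + e^(−1.13123) + e^(−3.57143) = 1.00000 + 0.322636 + 0.0281156 = 1.35075.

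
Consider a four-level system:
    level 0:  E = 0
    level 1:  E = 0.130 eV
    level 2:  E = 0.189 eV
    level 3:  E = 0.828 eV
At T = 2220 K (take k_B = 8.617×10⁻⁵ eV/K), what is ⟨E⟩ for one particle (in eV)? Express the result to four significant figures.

k_BT = 8.617×10⁻⁵ × 2220 K = 0.191297 eV.
Eᵢ/kT = 0, 0.679572, 0.987992, 4.32835.
Z = Σ e^(−Eᵢ/kT) = e^(−0) + e^(−0.679572) + e^(−0.987992) + e^(−4.32835) = 1.00000 + 0.506834 + 0.372324 + 0.0131893 = 1.89235.
⟨E⟩ = Σ Eᵢ e^(−Eᵢ/kT) / Z = (0·1.00000 + 0.130·0.506834 + 0.189·0.372324 + 0.828·0.0131893) / 1.89235 = 0.07778 eV.

0.07778 eV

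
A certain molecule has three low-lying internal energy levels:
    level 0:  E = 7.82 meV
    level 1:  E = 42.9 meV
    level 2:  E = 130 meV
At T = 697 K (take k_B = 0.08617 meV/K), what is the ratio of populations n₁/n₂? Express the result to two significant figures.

4.3

k_BT = 0.08617 × 697 K = 60.06 meV.
n₁/n₂ = exp[−(E₁−E₂)/kT] = exp(−(-87.1 meV)/(60.06 meV)) = exp(1.450) = 4.3.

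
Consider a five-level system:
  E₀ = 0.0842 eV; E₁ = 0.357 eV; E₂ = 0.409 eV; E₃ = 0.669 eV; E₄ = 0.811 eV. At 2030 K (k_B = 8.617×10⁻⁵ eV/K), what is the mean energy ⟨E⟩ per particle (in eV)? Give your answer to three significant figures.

0.183 eV

k_BT = 8.617×10⁻⁵ × 2030 K = 0.17493 eV.
Eᵢ/kT = 0.48134, 2.0408, 2.3381, 3.8244, 4.6361.
Z = Σ e^(−Eᵢ/kT) = e^(−0.48134) + e^(−2.0408) + e^(−2.3381) + e^(−3.8244) + e^(−4.6361) = 0.61795 + 0.12992 + 0.096511 + 0.021832 + 0.0096954 = 0.87591.
⟨E⟩ = Σ Eᵢ e^(−Eᵢ/kT) / Z = (0.0842·0.61795 + 0.357·0.12992 + 0.409·0.096511 + 0.669·0.021832 + 0.811·0.0096954) / 0.87591 = 0.183 eV.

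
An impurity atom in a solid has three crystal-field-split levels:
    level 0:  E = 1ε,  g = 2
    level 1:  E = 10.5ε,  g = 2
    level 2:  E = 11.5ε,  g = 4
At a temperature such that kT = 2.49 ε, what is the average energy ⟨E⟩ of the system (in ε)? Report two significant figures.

1.5 ε

Eᵢ/kT = 0.4016, 4.217, 4.618.
Z = Σ gᵢe^(−Eᵢ/kT) = 2·e^(−0.4016) + 2·e^(−4.217) + 4·e^(−4.618) = 1.338 + 0.02949 + 0.03949 = 1.407.
⟨E⟩ = Σ Eᵢ gᵢe^(−Eᵢ/kT) / Z = (1·1.338 + 10.5·0.02949 + 11.5·0.03949) / 1.407 = 1.5 ε.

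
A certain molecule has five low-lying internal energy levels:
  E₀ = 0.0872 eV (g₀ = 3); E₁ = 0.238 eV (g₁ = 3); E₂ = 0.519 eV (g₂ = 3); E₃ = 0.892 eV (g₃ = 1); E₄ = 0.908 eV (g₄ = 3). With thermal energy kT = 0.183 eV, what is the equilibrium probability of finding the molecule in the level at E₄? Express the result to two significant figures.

0.0073

Eᵢ/kT = 0.4765, 1.301, 2.836, 4.874, 4.962.
Z = Σ gᵢe^(−Eᵢ/kT) = 3·e^(−0.4765) + 3·e^(−1.301) + 3·e^(−2.836) + 1·e^(−4.874) + 3·e^(−4.962) = 1.863 + 0.8168 + 0.1760 + 0.007643 + 0.02100 = 2.884.
P₄ = g₄ e^(−E₄/kT) / Z = 0.02100/2.884 = 0.0073.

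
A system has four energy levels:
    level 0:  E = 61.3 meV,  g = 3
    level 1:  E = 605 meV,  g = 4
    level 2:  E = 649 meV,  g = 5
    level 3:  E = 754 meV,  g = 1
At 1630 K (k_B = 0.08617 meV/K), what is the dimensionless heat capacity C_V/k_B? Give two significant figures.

0.83

k_BT = 0.08617 × 1630 K = 140.5 meV.
Eᵢ/kT = 0.4363, 4.306, 4.619, 5.367.
Z = Σ gᵢe^(−Eᵢ/kT) = 3·e^(−0.4363) + 4·e^(−4.306) + 5·e^(−4.619) + 1·e^(−5.367) = 1.939 + 0.05395 + 0.04931 + 0.004668 = 2.047.
⟨E⟩ = 91.36 meV, ⟨E²⟩ = 24650 meV².
C_V/k_B = (⟨E²⟩ − ⟨E⟩²)/(kT)² = (24650 − 8347)/19740 = 0.83.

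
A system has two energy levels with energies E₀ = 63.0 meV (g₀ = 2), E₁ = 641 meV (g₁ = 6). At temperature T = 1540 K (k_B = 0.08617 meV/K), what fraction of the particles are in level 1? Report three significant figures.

0.0371

k_BT = 0.08617 × 1540 K = 132.70 meV.
Eᵢ/kT = 0.47476, 4.8304.
Z = Σ gᵢe^(−Eᵢ/kT) = 2·e^(−0.47476) + 6·e^(−4.8304) = 1.2441 + 0.047900 = 1.2920.
P₁ = g₁ e^(−E₁/kT) / Z = 0.047900/1.2920 = 0.0371.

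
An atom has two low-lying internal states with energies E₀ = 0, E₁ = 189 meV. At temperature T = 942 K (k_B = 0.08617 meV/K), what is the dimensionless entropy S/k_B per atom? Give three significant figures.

k_BT = 0.08617 × 942 K = 81.172 meV.
Eᵢ/kT = 0, 2.3284.
Z = Σ e^(−Eᵢ/kT) = e^(−0) + e^(−2.3284) = 1.0000 + 0.097452 = 1.0975.
⟨E⟩ = Σ EᵢPᵢ = 16.782 meV.
S/k_B = ln Z + ⟨E⟩/kT = ln(1.0975) + 16.782/81.172 = 0.093035 + 0.20675 = 0.300.

0.300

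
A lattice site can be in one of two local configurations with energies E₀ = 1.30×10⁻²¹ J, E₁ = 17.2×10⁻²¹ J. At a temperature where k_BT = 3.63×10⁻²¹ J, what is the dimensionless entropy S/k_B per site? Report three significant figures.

Eᵢ/kT = 0.35813, 4.7383.
Z = Σ e^(−Eᵢ/kT) = e^(−0.35813) + e^(−4.7383) = 0.69898 + 0.0087535 = 0.70773.
⟨E⟩ = Σ EᵢPᵢ = 1.4967 ×10⁻²¹ J.
S/k_B = ln Z + ⟨E⟩/kT = ln(0.70773) + 1.4967/3.63 = -0.34569 + 0.41231 = 0.0666.

0.0666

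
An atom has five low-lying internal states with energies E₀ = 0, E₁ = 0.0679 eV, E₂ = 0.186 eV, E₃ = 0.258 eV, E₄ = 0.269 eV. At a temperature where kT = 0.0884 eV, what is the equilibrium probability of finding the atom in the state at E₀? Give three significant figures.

Eᵢ/kT = 0, 0.76810, 2.1041, 2.9186, 3.0430.
Z = Σ e^(−Eᵢ/kT) = e^(−0) + e^(−0.76810) + e^(−2.1041) + e^(−2.9186) + e^(−3.0430) = 1.0000 + 0.46389 + 0.12196 + 0.054009 + 0.047692 = 1.6876.
P₀ = e^(−E₀/kT) / Z = 1.0000/1.6876 = 0.593.

0.593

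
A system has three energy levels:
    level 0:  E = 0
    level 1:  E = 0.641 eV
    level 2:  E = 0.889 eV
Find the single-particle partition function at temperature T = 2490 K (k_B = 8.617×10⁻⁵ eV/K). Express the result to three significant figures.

k_BT = 8.617×10⁻⁵ × 2490 K = 0.21456 eV.
Eᵢ/kT = 0, 2.9875, 4.1434.
Z = Σ e^(−Eᵢ/kT) = e^(−0) + e^(−2.9875) + e^(−4.1434) = 1.0000 + 0.050413 + 0.015869 = 1.0663.

Z = 1.07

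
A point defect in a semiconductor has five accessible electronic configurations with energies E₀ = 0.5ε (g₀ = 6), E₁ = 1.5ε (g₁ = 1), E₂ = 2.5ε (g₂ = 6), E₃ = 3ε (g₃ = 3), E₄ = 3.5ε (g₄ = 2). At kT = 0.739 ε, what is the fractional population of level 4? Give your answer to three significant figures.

Eᵢ/kT = 0.67659, 2.0298, 3.3829, 4.0595, 4.7361.
Z = Σ gᵢe^(−Eᵢ/kT) = 6·e^(−0.67659) + 1·e^(−2.0298) + 6·e^(−3.3829) + 3·e^(−4.0595) + 2·e^(−4.7361) = 3.0501 + 0.13136 + 0.20369 + 0.051773 + 0.017546 = 3.4545.
P₄ = g₄ e^(−E₄/kT) / Z = 0.017546/3.4545 = 0.00508.

0.00508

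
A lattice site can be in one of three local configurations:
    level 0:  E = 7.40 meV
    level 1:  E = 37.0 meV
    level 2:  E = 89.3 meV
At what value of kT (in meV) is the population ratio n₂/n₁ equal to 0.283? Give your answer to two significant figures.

41 meV

n₂/n₁ = exp[−(E₂−E₁)/kT] = 0.283.
⇒ (E₂−E₁)/kT = ln(1/0.283) = ln(3.534) = 1.262.
kT = 52.3 meV / 1.262 = 41 meV.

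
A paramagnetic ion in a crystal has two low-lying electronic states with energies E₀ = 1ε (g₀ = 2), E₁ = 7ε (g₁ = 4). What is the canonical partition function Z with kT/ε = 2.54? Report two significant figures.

Z = 1.6

Eᵢ/kT = 0.3937, 2.756.
Z = Σ gᵢe^(−Eᵢ/kT) = 2·e^(−0.3937) + 4·e^(−2.756) = 1.349 + 0.2542 = 1.603.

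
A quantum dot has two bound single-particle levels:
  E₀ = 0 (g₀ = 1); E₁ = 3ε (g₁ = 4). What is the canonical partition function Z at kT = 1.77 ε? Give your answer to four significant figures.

Z = 1.734

Eᵢ/kT = 0, 1.69492.
Z = Σ gᵢe^(−Eᵢ/kT) = 1·e^(−0) + 4·e^(−1.69492) = 1.00000 + 0.734456 = 1.73446.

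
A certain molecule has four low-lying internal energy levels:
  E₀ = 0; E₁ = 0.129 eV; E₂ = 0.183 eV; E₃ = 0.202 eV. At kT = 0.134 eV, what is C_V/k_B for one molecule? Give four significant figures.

Eᵢ/kT = 0, 0.962687, 1.36567, 1.50746.
Z = Σ e^(−Eᵢ/kT) = e^(−0) + e^(−0.962687) + e^(−1.36567) + e^(−1.50746) = 1.00000 + 0.381865 + 0.255210 + 0.221472 = 1.85855.
⟨E⟩ = 0.0757049 eV, ⟨E²⟩ = 0.0128801 eV².
C_V/k_B = (⟨E²⟩ − ⟨E⟩²)/(kT)² = (0.0128801 − 0.00573123)/0.0179560 = 0.3981.

0.3981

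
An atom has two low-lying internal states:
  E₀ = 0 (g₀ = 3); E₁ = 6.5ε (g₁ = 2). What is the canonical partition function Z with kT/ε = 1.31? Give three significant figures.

Eᵢ/kT = 0, 4.9618.
Z = Σ gᵢe^(−Eᵢ/kT) = 3·e^(−0) + 2·e^(−4.9618) = 3.0000 + 0.014001 = 3.0140.

Z = 3.01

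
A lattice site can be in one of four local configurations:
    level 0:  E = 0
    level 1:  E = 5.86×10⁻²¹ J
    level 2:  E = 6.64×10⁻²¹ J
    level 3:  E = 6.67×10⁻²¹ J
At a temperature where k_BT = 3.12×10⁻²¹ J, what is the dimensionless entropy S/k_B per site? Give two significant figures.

0.90

Eᵢ/kT = 0, 1.878, 2.128, 2.138.
Z = Σ e^(−Eᵢ/kT) = e^(−0) + e^(−1.878) + e^(−2.128) + e^(−2.138) = 1.000 + 0.1529 + 0.1191 + 0.1179 = 1.390.
⟨E⟩ = Σ EᵢPᵢ = 1.779 ×10⁻²¹ J.
S/k_B = ln Z + ⟨E⟩/kT = ln(1.390) + 1.779/3.12 = 0.3293 + 0.5702 = 0.90.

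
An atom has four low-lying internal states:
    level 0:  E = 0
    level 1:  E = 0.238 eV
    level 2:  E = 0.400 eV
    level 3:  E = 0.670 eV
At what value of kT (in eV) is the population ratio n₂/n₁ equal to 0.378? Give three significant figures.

n₂/n₁ = exp[−(E₂−E₁)/kT] = 0.378.
⇒ (E₂−E₁)/kT = ln(1/0.378) = ln(2.6455) = 0.97286.
kT = 0.162 eV / 0.97286 = 0.167 eV.

0.167 eV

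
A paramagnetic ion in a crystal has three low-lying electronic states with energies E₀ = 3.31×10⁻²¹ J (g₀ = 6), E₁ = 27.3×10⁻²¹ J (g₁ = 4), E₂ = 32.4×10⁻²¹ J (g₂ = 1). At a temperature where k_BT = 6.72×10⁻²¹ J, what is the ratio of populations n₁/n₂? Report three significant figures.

n₁/n₂ = (g₁/g₂) exp[−(E₁−E₂)/kT] = (4/1) × exp(−(-5.1 ×10⁻²¹ J)/(6.72 ×10⁻²¹ J)) = (4/1) × exp(0.75893) = 8.54.

8.54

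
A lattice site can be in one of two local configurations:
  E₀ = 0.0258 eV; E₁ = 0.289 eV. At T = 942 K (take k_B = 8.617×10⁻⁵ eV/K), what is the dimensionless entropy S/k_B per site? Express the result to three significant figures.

0.160

k_BT = 8.617×10⁻⁵ × 942 K = 0.081172 eV.
Eᵢ/kT = 0.31784, 3.5603.
Z = Σ e^(−Eᵢ/kT) = e^(−0.31784) + e^(−3.5603) = 0.72772 + 0.028430 = 0.75615.
⟨E⟩ = Σ EᵢPᵢ = 0.035696 eV.
S/k_B = ln Z + ⟨E⟩/kT = ln(0.75615) + 0.035696/0.081172 = -0.27952 + 0.43976 = 0.160.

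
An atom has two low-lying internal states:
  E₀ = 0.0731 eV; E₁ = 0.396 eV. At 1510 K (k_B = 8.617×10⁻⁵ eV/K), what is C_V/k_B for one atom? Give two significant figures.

k_BT = 8.617×10⁻⁵ × 1510 K = 0.1301 eV.
Eᵢ/kT = 0.5619, 3.044.
Z = Σ e^(−Eᵢ/kT) = e^(−0.5619) + e^(−3.044) = 0.5701 + 0.04764 = 0.6177.
⟨E⟩ = 0.09801 eV, ⟨E²⟩ = 0.01703 eV².
C_V/k_B = (⟨E²⟩ − ⟨E⟩²)/(kT)² = (0.01703 − 0.009606)/0.01693 = 0.44.

0.44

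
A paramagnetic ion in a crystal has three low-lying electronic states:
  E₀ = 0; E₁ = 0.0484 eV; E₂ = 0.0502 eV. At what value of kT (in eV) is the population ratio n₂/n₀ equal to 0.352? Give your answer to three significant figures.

n₂/n₀ = exp[−(E₂−E₀)/kT] = 0.352.
⇒ (E₂−E₀)/kT = ln(1/0.352) = ln(2.8409) = 1.0441.
kT = 0.0502 eV / 1.0441 = 0.0481 eV.

0.0481 eV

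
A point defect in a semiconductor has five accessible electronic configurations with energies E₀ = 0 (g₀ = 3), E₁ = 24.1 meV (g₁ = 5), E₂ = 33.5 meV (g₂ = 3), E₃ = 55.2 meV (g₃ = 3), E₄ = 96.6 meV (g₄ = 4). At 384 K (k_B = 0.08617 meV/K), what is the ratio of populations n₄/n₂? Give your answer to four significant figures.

0.1980

k_BT = 0.08617 × 384 K = 33.0893 meV.
n₄/n₂ = (g₄/g₂) exp[−(E₄−E₂)/kT] = (4/3) × exp(−(63.1 meV)/(33.0893 meV)) = (4/3) × exp(-1.90696) = 0.1980.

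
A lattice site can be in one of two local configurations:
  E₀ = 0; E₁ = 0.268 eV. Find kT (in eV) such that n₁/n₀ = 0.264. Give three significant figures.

n₁/n₀ = exp[−(E₁−E₀)/kT] = 0.264.
⇒ (E₁−E₀)/kT = ln(1/0.264) = ln(3.7879) = 1.3318.
kT = 0.268 eV / 1.3318 = 0.201 eV.

0.201 eV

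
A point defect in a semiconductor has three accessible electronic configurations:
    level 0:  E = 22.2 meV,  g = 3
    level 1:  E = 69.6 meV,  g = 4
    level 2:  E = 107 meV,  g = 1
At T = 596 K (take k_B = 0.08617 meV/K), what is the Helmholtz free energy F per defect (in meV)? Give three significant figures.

k_BT = 0.08617 × 596 K = 51.357 meV.
Eᵢ/kT = 0.43227, 1.3552, 2.0835.
Z = Σ gᵢe^(−Eᵢ/kT) = 3·e^(−0.43227) + 4·e^(−1.3552) + 1·e^(−2.0835) = 1.9471 + 1.0316 + 0.12449 = 3.1032.
F = −kT ln Z = −51.357 × ln(3.1032) = −51.357 × 1.1324 = -58.2 meV.

-58.2 meV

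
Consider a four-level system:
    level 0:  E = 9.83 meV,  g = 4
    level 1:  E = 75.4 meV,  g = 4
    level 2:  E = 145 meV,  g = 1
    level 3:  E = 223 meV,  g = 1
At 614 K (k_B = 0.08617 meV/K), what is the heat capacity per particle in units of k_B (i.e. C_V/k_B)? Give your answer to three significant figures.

0.385

k_BT = 0.08617 × 614 K = 52.908 meV.
Eᵢ/kT = 0.18579, 1.4251, 2.7406, 4.2149.
Z = Σ gᵢe^(−Eᵢ/kT) = 4·e^(−0.18579) + 4·e^(−1.4251) + 1·e^(−2.7406) + 1·e^(−4.2149) = 3.3218 + 0.96194 + 0.064532 + 0.014774 = 4.3630.
⟨E⟩ = 27.008 meV, ⟨E²⟩ = 1806.4 meV².
C_V/k_B = (⟨E²⟩ − ⟨E⟩²)/(kT)² = (1806.4 − 729.43)/2799.3 = 0.385.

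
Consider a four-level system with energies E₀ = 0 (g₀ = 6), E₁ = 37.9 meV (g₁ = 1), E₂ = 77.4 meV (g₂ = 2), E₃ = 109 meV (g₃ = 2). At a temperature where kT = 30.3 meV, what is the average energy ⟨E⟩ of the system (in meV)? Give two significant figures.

Eᵢ/kT = 0, 1.251, 2.554, 3.597.
Z = Σ gᵢe^(−Eᵢ/kT) = 6·e^(−0) + 1·e^(−1.251) + 2·e^(−2.554) + 2·e^(−3.597) = 6.000 + 0.2862 + 0.1555 + 0.05481 = 6.497.
⟨E⟩ = Σ Eᵢ gᵢe^(−Eᵢ/kT) / Z = (0·6.000 + 37.9·0.2862 + 77.4·0.1555 + 109·0.05481) / 6.497 = 4.4 meV.

4.4 meV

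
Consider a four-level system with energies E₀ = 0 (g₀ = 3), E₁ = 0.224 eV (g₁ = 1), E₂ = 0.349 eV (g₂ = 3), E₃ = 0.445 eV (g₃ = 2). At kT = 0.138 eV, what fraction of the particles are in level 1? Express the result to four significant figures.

0.05611

Eᵢ/kT = 0, 1.62319, 2.52899, 3.22464.
Z = Σ gᵢe^(−Eᵢ/kT) = 3·e^(−0) + 1·e^(−1.62319) + 3·e^(−2.52899) + 2·e^(−3.22464) = 3.00000 + 0.197268 + 0.239219 + 0.0795402 = 3.51603.
P₁ = g₁ e^(−E₁/kT) / Z = 0.197268/3.51603 = 0.05611.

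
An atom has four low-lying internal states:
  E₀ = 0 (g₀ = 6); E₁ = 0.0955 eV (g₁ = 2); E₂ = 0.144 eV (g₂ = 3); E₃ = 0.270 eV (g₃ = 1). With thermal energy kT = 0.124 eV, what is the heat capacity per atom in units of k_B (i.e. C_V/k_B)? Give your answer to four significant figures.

0.2289

Eᵢ/kT = 0, 0.770161, 1.16129, 2.17742.
Z = Σ gᵢe^(−Eᵢ/kT) = 6·e^(−0) + 2·e^(−0.770161) + 3·e^(−1.16129) + 1·e^(−2.17742) = 6.00000 + 0.925877 + 0.939246 + 0.113334 = 7.97846.
⟨E⟩ = 0.0318699 eV, ⟨E²⟩ = 0.00453502 eV².
C_V/k_B = (⟨E²⟩ − ⟨E⟩²)/(kT)² = (0.00453502 − 0.00101569)/0.0153760 = 0.2289.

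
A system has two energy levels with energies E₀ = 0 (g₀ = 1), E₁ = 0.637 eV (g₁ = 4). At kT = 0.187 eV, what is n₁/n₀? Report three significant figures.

n₁/n₀ = (g₁/g₀) exp[−(E₁−E₀)/kT] = (4/1) × exp(−(0.637 eV)/(0.187 eV)) = (4/1) × exp(-3.4064) = 0.133.

0.133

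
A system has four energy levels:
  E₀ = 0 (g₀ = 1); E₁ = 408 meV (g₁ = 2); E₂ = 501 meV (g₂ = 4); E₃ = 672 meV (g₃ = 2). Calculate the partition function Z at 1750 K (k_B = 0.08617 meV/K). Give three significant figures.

k_BT = 0.08617 × 1750 K = 150.80 meV.
Eᵢ/kT = 0, 2.7056, 3.3223, 4.4562.
Z = Σ gᵢe^(−Eᵢ/kT) = 1·e^(−0) + 2·e^(−2.7056) + 4·e^(−3.3223) + 2·e^(−4.4562) = 1.0000 + 0.13366 + 0.14428 + 0.023213 = 1.3012.

Z = 1.30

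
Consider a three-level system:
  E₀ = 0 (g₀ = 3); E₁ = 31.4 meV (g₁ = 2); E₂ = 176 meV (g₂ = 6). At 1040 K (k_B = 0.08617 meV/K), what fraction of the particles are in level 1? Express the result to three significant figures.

0.268

k_BT = 0.08617 × 1040 K = 89.617 meV.
Eᵢ/kT = 0, 0.35038, 1.9639.
Z = Σ gᵢe^(−Eᵢ/kT) = 3·e^(−0) + 2·e^(−0.35038) + 6·e^(−1.9639) = 3.0000 + 1.4088 + 0.84186 = 5.2507.
P₁ = g₁ e^(−E₁/kT) / Z = 1.4088/5.2507 = 0.268.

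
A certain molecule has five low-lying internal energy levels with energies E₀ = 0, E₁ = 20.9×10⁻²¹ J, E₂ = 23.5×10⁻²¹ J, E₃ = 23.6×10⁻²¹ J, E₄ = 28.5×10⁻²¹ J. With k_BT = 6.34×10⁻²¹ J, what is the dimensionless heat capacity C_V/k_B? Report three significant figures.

1.08

Eᵢ/kT = 0, 3.2965, 3.7066, 3.7224, 4.4953.
Z = Σ e^(−Eᵢ/kT) = e^(−0) + e^(−3.2965) + e^(−3.7066) + e^(−3.7224) + e^(−4.4953) = 1.0000 + 0.037012 + 0.024561 + 0.024176 + 0.011161 = 1.0969.
⟨E⟩ = 2.0416, ⟨E²⟩ = 47.645.
C_V/k_B = (⟨E²⟩ − ⟨E⟩²)/(kT)² = (47.645 − 4.1681)/40.196 = 1.08.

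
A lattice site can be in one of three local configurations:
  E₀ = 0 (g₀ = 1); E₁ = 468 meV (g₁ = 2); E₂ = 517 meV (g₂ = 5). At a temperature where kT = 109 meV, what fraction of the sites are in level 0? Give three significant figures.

Eᵢ/kT = 0, 4.2936, 4.7431.
Z = Σ gᵢe^(−Eᵢ/kT) = 1·e^(−0) + 2·e^(−4.2936) + 5·e^(−4.7431) = 1.0000 + 0.027311 + 0.043558 = 1.0709.
P₀ = g₀ e^(−E₀/kT) / Z = 1.0000/1.0709 = 0.934.

0.934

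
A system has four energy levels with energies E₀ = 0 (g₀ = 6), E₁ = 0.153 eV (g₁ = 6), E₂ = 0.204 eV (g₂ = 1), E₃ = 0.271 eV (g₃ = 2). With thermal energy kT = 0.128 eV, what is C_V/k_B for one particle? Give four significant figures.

0.3750

Eᵢ/kT = 0, 1.19531, 1.59375, 2.11719.
Z = Σ gᵢe^(−Eᵢ/kT) = 6·e^(−0) + 6·e^(−1.19531) + 1·e^(−1.59375) + 2·e^(−2.11719) = 6.00000 + 1.81566 + 0.203162 + 0.240739 = 8.25956.
⟨E⟩ = 0.0465499 eV, ⟨E²⟩ = 0.00831009 eV².
C_V/k_B = (⟨E²⟩ − ⟨E⟩²)/(kT)² = (0.00831009 − 0.00216689)/0.0163840 = 0.3750.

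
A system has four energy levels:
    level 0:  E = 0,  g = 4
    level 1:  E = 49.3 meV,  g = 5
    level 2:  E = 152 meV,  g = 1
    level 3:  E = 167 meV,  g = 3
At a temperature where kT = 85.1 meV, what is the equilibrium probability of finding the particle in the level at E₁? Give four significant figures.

Eᵢ/kT = 0, 0.579318, 1.78613, 1.96240.
Z = Σ gᵢe^(−Eᵢ/kT) = 4·e^(−0) + 5·e^(−0.579318) + 1·e^(−1.78613) + 3·e^(−1.96240) = 4.00000 + 2.80140 + 0.167608 + 0.421562 = 7.39057.
P₁ = g₁ e^(−E₁/kT) / Z = 2.80140/7.39057 = 0.3791.

0.3791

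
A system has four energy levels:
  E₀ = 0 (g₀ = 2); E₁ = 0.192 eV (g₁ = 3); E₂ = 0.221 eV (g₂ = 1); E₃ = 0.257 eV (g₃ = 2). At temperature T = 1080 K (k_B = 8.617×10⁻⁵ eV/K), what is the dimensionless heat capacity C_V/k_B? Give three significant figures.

k_BT = 8.617×10⁻⁵ × 1080 K = 0.093064 eV.
Eᵢ/kT = 0, 2.0631, 2.3747, 2.7615.
Z = Σ gᵢe^(−Eᵢ/kT) = 2·e^(−0) + 3·e^(−2.0631) + 1·e^(−2.3747) + 2·e^(−2.7615) = 2.0000 + 0.38118 + 0.093042 + 0.12639 = 2.6006.
⟨E⟩ = 0.048539 eV, ⟨E²⟩ = 0.010361 eV².
C_V/k_B = (⟨E²⟩ − ⟨E⟩²)/(kT)² = (0.010361 − 0.0023560)/0.0086609 = 0.924.

0.924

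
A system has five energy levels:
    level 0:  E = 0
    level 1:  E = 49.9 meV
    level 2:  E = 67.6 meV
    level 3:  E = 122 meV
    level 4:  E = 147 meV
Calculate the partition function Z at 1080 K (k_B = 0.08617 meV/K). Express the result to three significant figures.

Z = 2.54

k_BT = 0.08617 × 1080 K = 93.064 meV.
Eᵢ/kT = 0, 0.53619, 0.72638, 1.3109, 1.5796.
Z = Σ e^(−Eᵢ/kT) = e^(−0) + e^(−0.53619) + e^(−0.72638) + e^(−1.3109) + e^(−1.5796) = 1.0000 + 0.58497 + 0.48366 + 0.26958 + 0.20606 = 2.5443.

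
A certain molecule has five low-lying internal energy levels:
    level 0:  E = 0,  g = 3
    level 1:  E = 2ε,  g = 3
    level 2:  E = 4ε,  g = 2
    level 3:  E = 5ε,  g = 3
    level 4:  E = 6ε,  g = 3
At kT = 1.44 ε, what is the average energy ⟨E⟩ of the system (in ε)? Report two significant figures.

0.68 ε

Eᵢ/kT = 0, 1.389, 2.778, 3.472, 4.167.
Z = Σ gᵢe^(−Eᵢ/kT) = 3·e^(−0) + 3·e^(−1.389) + 2·e^(−2.778) + 3·e^(−3.472) + 3·e^(−4.167) = 3.000 + 0.7480 + 0.1243 + 0.09316 + 0.04650 = 4.012.
⟨E⟩ = Σ Eᵢ gᵢe^(−Eᵢ/kT) / Z = (0·3.000 + 2·0.7480 + 4·0.1243 + 5·0.09316 + 6·0.04650) / 4.012 = 0.68 ε.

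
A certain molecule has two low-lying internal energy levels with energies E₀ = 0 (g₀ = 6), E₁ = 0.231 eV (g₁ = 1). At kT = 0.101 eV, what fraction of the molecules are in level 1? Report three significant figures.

Eᵢ/kT = 0, 2.2871.
Z = Σ gᵢe^(−Eᵢ/kT) = 6·e^(−0) + 1·e^(−2.2871) = 6.0000 + 0.10156 = 6.1016.
P₁ = g₁ e^(−E₁/kT) / Z = 0.10156/6.1016 = 0.0166.

0.0166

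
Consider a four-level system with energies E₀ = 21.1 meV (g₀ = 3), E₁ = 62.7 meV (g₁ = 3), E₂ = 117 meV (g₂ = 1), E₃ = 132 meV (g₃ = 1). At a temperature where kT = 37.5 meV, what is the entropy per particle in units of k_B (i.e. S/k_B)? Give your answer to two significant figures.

1.8

Eᵢ/kT = 0.5627, 1.672, 3.120, 3.520.
Z = Σ gᵢe^(−Eᵢ/kT) = 3·e^(−0.5627) + 3·e^(−1.672) + 1·e^(−3.120) + 1·e^(−3.520) = 1.709 + 0.5636 + 0.04416 + 0.02960 = 2.346.
⟨E⟩ = Σ EᵢPᵢ = 34.30 meV.
S/k_B = ln Z + ⟨E⟩/kT = ln(2.346) + 34.30/37.5 = 0.8527 + 0.9147 = 1.8.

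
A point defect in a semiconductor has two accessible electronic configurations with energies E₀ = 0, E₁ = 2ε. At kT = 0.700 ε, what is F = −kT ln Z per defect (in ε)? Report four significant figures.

-0.03909 ε

Eᵢ/kT = 0, 2.85714.
Z = Σ e^(−Eᵢ/kT) = e^(−0) + e^(−2.85714) = 1.00000 + 0.0574328 = 1.05743.
F = −kT ln Z = −0.700 × ln(1.05743) = −0.700 × 0.0558414 = -0.03909 ε.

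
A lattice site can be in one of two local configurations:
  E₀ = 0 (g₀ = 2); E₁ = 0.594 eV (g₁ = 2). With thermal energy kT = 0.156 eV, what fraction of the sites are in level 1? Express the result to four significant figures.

0.02172

Eᵢ/kT = 0, 3.80769.
Z = Σ gᵢe^(−Eᵢ/kT) = 2·e^(−0) + 2·e^(−3.80769) = 2.00000 + 0.0443988 = 2.04440.
P₁ = g₁ e^(−E₁/kT) / Z = 0.0443988/2.04440 = 0.02172.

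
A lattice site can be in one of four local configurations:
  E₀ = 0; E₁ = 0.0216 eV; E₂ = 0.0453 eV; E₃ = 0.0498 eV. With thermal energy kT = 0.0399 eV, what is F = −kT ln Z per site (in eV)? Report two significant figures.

Eᵢ/kT = 0, 0.5414, 1.135, 1.248.
Z = Σ e^(−Eᵢ/kT) = e^(−0) + e^(−0.5414) + e^(−1.135) + e^(−1.248) = 1.000 + 0.5819 + 0.3214 + 0.2871 = 2.190.
F = −kT ln Z = −0.0399 × ln(2.190) = −0.0399 × 0.7839 = -0.031 eV.

-0.031 eV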